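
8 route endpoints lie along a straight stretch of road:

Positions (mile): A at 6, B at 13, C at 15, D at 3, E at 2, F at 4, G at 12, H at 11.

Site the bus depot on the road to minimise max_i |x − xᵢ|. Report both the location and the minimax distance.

location 8.5, max distance 6.5

The 1-center on a line is the midpoint of the two extreme points: leftmost at 2, rightmost at 15.
Optimal location = (2 + 15)/2 = 8.5; maximum distance = (15 − 2)/2 = 6.5.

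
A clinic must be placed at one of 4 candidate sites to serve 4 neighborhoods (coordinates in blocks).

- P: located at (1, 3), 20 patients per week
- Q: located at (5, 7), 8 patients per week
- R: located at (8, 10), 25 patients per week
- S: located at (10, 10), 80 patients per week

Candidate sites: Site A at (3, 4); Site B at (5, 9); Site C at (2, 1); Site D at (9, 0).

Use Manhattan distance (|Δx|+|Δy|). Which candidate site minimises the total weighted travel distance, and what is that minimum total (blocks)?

Total weighted distance at each candidate:
  Site A (3, 4): total = 1415
  Site B (5, 9): total = 796
  Site C (2, 1): total = 1867
  Site D (9, 0): total = 1463
Minimum is at Site B with total 796 blocks.

Site B, total 796 blocks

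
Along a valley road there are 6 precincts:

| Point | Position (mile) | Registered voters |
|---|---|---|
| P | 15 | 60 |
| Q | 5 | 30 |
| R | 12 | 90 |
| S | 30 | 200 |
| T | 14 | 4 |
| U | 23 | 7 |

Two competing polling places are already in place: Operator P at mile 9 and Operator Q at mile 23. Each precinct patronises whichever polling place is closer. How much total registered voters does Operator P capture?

184

The indifferent point is the midpoint (9+23)/2 = 16; precincts left of it (closer to Operator P at 9) go to Operator P, those right go to Operator Q.
  Q at 5 (w=30) → Operator P
  R at 12 (w=90) → Operator P
  T at 14 (w=4) → Operator P
  P at 15 (w=60) → Operator P
  U at 23 (w=7) → Operator Q
  S at 30 (w=200) → Operator Q
Operator P captures 184; Operator Q captures 207.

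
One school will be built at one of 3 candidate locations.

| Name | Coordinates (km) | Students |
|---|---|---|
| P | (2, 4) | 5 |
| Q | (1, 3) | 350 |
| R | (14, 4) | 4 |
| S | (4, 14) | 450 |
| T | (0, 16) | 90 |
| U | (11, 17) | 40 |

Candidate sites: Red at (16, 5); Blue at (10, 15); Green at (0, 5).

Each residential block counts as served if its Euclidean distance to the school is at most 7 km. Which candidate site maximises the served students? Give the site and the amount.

Coverage radius r = 7 km; a point is covered iff (Δx)²+(Δy)² ≤ 7² = 49.
  Red (16, 5): covers {R} → 4
  Blue (10, 15): covers {S, U} → 490
  Green (0, 5): covers {P, Q} → 355
Maximum coverage at Blue: 490 students.

Blue, covering 490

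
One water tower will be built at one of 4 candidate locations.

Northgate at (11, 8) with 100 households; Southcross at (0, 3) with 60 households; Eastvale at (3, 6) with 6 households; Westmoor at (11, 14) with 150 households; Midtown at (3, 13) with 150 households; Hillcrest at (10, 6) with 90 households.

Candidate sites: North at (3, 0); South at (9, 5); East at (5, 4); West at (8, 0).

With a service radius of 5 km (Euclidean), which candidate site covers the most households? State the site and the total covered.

South, covering 190

Coverage radius r = 5 km; a point is covered iff (Δx)²+(Δy)² ≤ 5² = 25.
  North (3, 0): covers {Southcross} → 60
  South (9, 5): covers {Northgate, Hillcrest} → 190
  East (5, 4): covers {Eastvale} → 6
  West (8, 0): covers {none} → 0
Maximum coverage at South: 190 households.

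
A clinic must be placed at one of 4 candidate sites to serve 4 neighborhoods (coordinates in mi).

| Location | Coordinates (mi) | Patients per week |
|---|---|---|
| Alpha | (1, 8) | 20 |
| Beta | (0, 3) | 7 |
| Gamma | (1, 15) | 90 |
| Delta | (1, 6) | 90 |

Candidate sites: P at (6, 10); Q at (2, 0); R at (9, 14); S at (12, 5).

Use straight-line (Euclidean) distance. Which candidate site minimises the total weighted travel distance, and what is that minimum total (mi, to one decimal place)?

Total weighted distance at each candidate:
  P (6, 10): total = 1384.9
  Q (2, 0): total = 2086.9
  R (9, 14): total = 2043.3
  S (12, 5): total = 2645.2
Minimum is at P with total 1384.9 mi.

P, total 1384.9 mi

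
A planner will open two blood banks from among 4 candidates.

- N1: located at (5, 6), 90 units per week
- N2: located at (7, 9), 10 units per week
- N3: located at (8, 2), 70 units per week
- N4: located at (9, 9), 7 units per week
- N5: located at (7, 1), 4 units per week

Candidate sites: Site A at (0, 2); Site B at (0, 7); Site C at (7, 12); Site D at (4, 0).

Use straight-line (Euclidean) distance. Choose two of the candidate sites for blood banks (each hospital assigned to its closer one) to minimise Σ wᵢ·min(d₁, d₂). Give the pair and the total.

Evaluate every pair (each demand assigned to the nearer of the two):
  {Site B, Site D}: total = 921.9
  {Site C, Site D}: total = 928.4
  {Site A, Site D}: total = 1040.1
  {Site A, Site B}: total = 1184.5
  {Site B, Site C}: total = 1211.4
  {Site A, Site C}: total = 1212.7
Best pair: {Site B, Site D} with total 921.9.

{Site B, Site D}, total 921.9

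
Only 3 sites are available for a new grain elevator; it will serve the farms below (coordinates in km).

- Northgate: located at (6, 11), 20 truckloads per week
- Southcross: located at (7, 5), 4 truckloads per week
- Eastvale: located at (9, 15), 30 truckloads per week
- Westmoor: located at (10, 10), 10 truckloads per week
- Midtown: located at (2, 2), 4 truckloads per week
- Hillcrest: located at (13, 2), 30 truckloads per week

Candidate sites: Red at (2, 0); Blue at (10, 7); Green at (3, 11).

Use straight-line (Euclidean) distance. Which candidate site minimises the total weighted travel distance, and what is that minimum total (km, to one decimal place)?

Total weighted distance at each candidate:
  Red (2, 0): total = 1230.4
  Blue (10, 7): total = 612.1
  Green (3, 11): total = 815.7
Minimum is at Blue with total 612.1 km.

Blue, total 612.1 km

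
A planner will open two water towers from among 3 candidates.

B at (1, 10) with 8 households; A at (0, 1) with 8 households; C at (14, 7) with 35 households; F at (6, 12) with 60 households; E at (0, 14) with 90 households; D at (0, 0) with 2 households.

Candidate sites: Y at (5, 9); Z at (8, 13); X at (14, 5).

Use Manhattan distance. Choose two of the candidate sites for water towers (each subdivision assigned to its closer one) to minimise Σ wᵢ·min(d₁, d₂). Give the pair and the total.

Evaluate every pair (each demand assigned to the nearer of the two):
  {Z, X}: total = 1322
  {Y, X}: total = 1382
  {Y, Z}: total = 1547
Best pair: {Z, X} with total 1322.

{Z, X}, total 1322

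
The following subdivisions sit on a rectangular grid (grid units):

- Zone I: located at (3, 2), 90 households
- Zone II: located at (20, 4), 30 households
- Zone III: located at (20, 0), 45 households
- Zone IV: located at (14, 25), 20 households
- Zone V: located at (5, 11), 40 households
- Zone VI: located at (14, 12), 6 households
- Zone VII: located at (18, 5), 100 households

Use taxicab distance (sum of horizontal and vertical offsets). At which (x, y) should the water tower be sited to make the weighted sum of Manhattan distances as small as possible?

(18, 5)

Manhattan distance separates: Σwᵢ(|x−xᵢ|+|y−yᵢ|) = Σwᵢ|x−xᵢ| + Σwᵢ|y−yᵢ|, so x and y are optimised independently as 1-D weighted medians.
Total weight W = 331; half = 165.5.
x-coordinate, sorted with cumulative weight:
  x=3 (Zone I, w=90) cum 90
  x=5 (Zone V, w=40) cum 130
  x=14 (Zone IV, w=20) cum 150
  x=14 (Zone VI, w=6) cum 156
  x=18 (Zone VII, w=100) cum 256  ← median
  x=20 (Zone II, w=30) cum 286
  x=20 (Zone III, w=45) cum 331
⇒ x* = 18
y-coordinate, sorted with cumulative weight:
  y=0 (Zone III, w=45) cum 45
  y=2 (Zone I, w=90) cum 135
  y=4 (Zone II, w=30) cum 165
  y=5 (Zone VII, w=100) cum 265  ← median
  y=11 (Zone V, w=40) cum 305
  y=12 (Zone VI, w=6) cum 311
  y=25 (Zone IV, w=20) cum 331
⇒ y* = 5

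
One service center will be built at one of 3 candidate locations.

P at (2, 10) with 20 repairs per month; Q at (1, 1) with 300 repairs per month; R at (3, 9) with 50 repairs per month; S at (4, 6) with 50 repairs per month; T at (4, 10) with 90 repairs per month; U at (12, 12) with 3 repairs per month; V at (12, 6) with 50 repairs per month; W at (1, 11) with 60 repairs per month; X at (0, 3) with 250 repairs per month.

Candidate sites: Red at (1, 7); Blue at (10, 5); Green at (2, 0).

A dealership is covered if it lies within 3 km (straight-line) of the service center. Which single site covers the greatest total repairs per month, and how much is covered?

Green, covering 300

Coverage radius r = 3 km; a point is covered iff (Δx)²+(Δy)² ≤ 3² = 9.
  Red (1, 7): covers {R} → 50
  Blue (10, 5): covers {V} → 50
  Green (2, 0): covers {Q} → 300
Maximum coverage at Green: 300 repairs per month.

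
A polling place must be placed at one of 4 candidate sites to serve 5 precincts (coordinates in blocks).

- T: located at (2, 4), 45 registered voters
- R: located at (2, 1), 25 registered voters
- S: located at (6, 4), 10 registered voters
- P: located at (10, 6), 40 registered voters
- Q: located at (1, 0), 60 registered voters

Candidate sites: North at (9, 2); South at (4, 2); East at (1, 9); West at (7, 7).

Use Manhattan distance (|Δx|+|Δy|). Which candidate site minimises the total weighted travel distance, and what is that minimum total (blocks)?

South, total 995 blocks

Total weighted distance at each candidate:
  North (9, 2): total = 1455
  South (4, 2): total = 995
  East (1, 9): total = 1615
  West (7, 7): total = 1615
Minimum is at South with total 995 blocks.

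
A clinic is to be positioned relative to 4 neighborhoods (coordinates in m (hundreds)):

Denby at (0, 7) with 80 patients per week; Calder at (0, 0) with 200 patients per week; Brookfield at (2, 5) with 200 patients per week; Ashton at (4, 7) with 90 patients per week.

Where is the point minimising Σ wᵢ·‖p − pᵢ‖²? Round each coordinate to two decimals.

The minimiser of Σwᵢ‖p−pᵢ‖² is the weighted centroid p* = (Σwᵢpᵢ)/(Σwᵢ).
Σwᵢ = 570.
Σwᵢxᵢ = 80·0 + 200·0 + 200·2 + 90·4 = 760.
Σwᵢyᵢ = 80·7 + 200·0 + 200·5 + 90·7 = 2190.
x* = 760/570 = 1.33, y* = 2190/570 = 3.84.

(1.33, 3.84)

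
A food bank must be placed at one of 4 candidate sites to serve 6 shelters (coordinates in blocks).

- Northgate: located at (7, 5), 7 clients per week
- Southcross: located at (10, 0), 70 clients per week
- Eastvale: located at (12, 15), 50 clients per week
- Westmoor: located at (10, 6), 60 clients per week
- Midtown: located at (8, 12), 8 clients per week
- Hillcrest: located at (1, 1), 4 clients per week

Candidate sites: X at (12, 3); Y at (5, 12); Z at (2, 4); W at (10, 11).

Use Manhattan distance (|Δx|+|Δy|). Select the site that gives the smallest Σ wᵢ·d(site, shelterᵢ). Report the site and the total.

X, total 1455 blocks

Total weighted distance at each candidate:
  X (12, 3): total = 1455
  Y (5, 12): total = 2497
  Z (2, 4): total = 2660
  W (10, 11): total = 1533
Minimum is at X with total 1455 blocks.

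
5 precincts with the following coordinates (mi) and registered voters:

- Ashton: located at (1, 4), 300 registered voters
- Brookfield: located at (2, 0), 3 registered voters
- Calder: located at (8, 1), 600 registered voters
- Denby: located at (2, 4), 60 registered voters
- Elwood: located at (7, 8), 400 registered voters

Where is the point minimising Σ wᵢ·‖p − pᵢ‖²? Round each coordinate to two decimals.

(5.89, 3.84)

The minimiser of Σwᵢ‖p−pᵢ‖² is the weighted centroid p* = (Σwᵢpᵢ)/(Σwᵢ).
Σwᵢ = 1363.
Σwᵢxᵢ = 300·1 + 3·2 + 600·8 + 60·2 + 400·7 = 8026.
Σwᵢyᵢ = 300·4 + 3·0 + 600·1 + 60·4 + 400·8 = 5240.
x* = 8026/1363 = 5.89, y* = 5240/1363 = 3.84.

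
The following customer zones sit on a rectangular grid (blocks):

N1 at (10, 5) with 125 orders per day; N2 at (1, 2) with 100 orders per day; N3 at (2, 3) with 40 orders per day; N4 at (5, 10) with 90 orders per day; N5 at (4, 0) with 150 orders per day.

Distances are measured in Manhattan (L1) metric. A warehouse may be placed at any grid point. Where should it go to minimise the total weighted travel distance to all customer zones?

(4, 3)

Manhattan distance separates: Σwᵢ(|x−xᵢ|+|y−yᵢ|) = Σwᵢ|x−xᵢ| + Σwᵢ|y−yᵢ|, so x and y are optimised independently as 1-D weighted medians.
Total weight W = 505; half = 252.5.
x-coordinate, sorted with cumulative weight:
  x=1 (N2, w=100) cum 100
  x=2 (N3, w=40) cum 140
  x=4 (N5, w=150) cum 290  ← median
  x=5 (N4, w=90) cum 380
  x=10 (N1, w=125) cum 505
⇒ x* = 4
y-coordinate, sorted with cumulative weight:
  y=0 (N5, w=150) cum 150
  y=2 (N2, w=100) cum 250
  y=3 (N3, w=40) cum 290  ← median
  y=5 (N1, w=125) cum 415
  y=10 (N4, w=90) cum 505
⇒ y* = 3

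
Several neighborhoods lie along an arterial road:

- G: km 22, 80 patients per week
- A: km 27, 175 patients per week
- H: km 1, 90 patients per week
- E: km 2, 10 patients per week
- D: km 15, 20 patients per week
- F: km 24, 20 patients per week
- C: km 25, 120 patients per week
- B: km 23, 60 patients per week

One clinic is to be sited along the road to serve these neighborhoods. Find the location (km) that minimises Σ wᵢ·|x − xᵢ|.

x = 25

For a sum of weighted absolute distances on a line, the optimum is the weighted median (not the mean). Total weight W = 575; half-weight = 287.5.
Sort by position and accumulate weight:
  km 1 (H, w=90) → cum 90
  km 2 (E, w=10) → cum 100
  km 15 (D, w=20) → cum 120
  km 22 (G, w=80) → cum 200
  km 23 (B, w=60) → cum 260
  km 24 (F, w=20) → cum 280
  km 25 (C, w=120) → cum 400  ≥ 287.5 → median here
  km 27 (A, w=175) → cum 575
Optimal location: km 25.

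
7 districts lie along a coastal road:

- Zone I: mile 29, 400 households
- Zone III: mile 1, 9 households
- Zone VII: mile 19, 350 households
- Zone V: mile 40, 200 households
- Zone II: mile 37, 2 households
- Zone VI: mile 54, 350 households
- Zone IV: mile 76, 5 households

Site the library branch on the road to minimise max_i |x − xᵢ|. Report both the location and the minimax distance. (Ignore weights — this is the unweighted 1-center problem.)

The 1-center on a line is the midpoint of the two extreme points: leftmost at 1, rightmost at 76.
Optimal location = (1 + 76)/2 = 38.5; maximum distance = (76 − 1)/2 = 37.5.

location 38.5, max distance 37.5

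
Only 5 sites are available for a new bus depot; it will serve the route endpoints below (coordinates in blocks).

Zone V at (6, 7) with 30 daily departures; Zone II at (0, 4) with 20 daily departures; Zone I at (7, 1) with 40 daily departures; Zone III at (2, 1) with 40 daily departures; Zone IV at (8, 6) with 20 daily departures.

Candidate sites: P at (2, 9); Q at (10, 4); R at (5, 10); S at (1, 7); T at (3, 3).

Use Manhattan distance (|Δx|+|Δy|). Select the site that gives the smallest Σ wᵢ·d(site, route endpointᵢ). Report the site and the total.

Total weighted distance at each candidate:
  P (2, 9): total = 1340
  Q (10, 4): total = 1170
  R (5, 10): total = 1400
  S (1, 7): total = 1150
  T (3, 3): total = 810
Minimum is at T with total 810 blocks.

T, total 810 blocks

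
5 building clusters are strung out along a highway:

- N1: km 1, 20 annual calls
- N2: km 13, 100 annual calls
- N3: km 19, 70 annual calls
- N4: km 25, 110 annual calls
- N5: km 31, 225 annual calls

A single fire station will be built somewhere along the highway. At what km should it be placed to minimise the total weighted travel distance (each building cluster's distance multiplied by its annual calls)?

For a sum of weighted absolute distances on a line, the optimum is the weighted median (not the mean). Total weight W = 525; half-weight = 262.5.
Sort by position and accumulate weight:
  km 1 (N1, w=20) → cum 20
  km 13 (N2, w=100) → cum 120
  km 19 (N3, w=70) → cum 190
  km 25 (N4, w=110) → cum 300  ≥ 262.5 → median here
  km 31 (N5, w=225) → cum 525
Optimal location: km 25.

x = 25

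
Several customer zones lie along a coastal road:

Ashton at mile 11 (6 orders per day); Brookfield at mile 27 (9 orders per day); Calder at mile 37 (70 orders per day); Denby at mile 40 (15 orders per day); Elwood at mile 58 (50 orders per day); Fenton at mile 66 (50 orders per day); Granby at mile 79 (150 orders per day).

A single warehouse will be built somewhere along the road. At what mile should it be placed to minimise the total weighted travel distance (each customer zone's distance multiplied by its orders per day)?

x = 66

For a sum of weighted absolute distances on a line, the optimum is the weighted median (not the mean). Total weight W = 350; half-weight = 175.
Sort by position and accumulate weight:
  mile 11 (Ashton, w=6) → cum 6
  mile 27 (Brookfield, w=9) → cum 15
  mile 37 (Calder, w=70) → cum 85
  mile 40 (Denby, w=15) → cum 100
  mile 58 (Elwood, w=50) → cum 150
  mile 66 (Fenton, w=50) → cum 200  ≥ 175 → median here
  mile 79 (Granby, w=150) → cum 350
Optimal location: mile 66.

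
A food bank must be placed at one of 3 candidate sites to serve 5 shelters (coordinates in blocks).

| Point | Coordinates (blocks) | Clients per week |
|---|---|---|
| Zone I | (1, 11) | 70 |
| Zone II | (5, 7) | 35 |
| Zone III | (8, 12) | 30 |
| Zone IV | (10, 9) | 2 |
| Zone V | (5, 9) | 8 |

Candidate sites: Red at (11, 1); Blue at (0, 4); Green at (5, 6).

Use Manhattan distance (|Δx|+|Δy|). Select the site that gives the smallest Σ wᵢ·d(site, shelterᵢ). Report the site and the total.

Total weighted distance at each candidate:
  Red (11, 1): total = 2370
  Blue (0, 4): total = 1430
  Green (5, 6): total = 975
Minimum is at Green with total 975 blocks.

Green, total 975 blocks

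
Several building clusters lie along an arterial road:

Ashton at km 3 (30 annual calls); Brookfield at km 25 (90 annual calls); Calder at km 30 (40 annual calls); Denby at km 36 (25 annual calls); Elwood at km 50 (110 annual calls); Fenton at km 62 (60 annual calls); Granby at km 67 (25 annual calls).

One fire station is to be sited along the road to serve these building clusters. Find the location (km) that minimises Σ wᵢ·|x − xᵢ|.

For a sum of weighted absolute distances on a line, the optimum is the weighted median (not the mean). Total weight W = 380; half-weight = 190.
Sort by position and accumulate weight:
  km 3 (Ashton, w=30) → cum 30
  km 25 (Brookfield, w=90) → cum 120
  km 30 (Calder, w=40) → cum 160
  km 36 (Denby, w=25) → cum 185
  km 50 (Elwood, w=110) → cum 295  ≥ 190 → median here
  km 62 (Fenton, w=60) → cum 355
  km 67 (Granby, w=25) → cum 380
Optimal location: km 50.

x = 50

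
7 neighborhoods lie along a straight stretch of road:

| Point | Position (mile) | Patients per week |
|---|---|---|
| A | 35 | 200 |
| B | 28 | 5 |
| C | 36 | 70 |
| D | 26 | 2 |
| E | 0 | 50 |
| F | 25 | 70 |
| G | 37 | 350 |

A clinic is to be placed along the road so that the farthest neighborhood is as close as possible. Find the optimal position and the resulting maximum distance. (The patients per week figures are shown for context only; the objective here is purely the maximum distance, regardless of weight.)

The 1-center on a line is the midpoint of the two extreme points: leftmost at 0, rightmost at 37.
Optimal location = (0 + 37)/2 = 18.5; maximum distance = (37 − 0)/2 = 18.5.

location 18.5, max distance 18.5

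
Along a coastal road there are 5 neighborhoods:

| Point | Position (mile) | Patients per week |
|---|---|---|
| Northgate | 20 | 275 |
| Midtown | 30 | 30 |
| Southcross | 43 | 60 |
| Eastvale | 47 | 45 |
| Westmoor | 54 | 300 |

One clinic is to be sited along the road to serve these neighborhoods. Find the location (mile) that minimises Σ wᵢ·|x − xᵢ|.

For a sum of weighted absolute distances on a line, the optimum is the weighted median (not the mean). Total weight W = 710; half-weight = 355.
Sort by position and accumulate weight:
  mile 20 (Northgate, w=275) → cum 275
  mile 30 (Midtown, w=30) → cum 305
  mile 43 (Southcross, w=60) → cum 365  ≥ 355 → median here
  mile 47 (Eastvale, w=45) → cum 410
  mile 54 (Westmoor, w=300) → cum 710
Optimal location: mile 43.

x = 43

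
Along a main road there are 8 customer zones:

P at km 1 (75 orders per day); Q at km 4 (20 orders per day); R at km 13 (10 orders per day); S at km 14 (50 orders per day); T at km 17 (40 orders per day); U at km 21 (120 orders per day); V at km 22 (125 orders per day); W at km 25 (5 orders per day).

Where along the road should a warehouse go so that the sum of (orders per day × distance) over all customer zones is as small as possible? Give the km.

x = 21

For a sum of weighted absolute distances on a line, the optimum is the weighted median (not the mean). Total weight W = 445; half-weight = 222.5.
Sort by position and accumulate weight:
  km 1 (P, w=75) → cum 75
  km 4 (Q, w=20) → cum 95
  km 13 (R, w=10) → cum 105
  km 14 (S, w=50) → cum 155
  km 17 (T, w=40) → cum 195
  km 21 (U, w=120) → cum 315  ≥ 222.5 → median here
  km 22 (V, w=125) → cum 440
  km 25 (W, w=5) → cum 445
Optimal location: km 21.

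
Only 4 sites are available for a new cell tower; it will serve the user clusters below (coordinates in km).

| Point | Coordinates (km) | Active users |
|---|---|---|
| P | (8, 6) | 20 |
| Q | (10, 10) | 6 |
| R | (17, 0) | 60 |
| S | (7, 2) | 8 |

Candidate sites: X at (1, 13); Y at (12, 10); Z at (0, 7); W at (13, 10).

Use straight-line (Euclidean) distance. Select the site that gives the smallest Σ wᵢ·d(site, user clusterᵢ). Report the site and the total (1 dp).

Total weighted distance at each candidate:
  X (1, 13): total = 1592.1
  Y (12, 10): total = 871.4
  Z (0, 7): total = 1395.8
  W (13, 10): total = 872.3
Minimum is at Y with total 871.4 km.

Y, total 871.4 km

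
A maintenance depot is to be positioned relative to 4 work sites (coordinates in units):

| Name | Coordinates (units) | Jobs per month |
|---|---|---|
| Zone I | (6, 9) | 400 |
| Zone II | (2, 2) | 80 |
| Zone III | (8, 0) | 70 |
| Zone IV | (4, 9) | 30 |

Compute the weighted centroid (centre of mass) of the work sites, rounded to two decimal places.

The minimiser of Σwᵢ‖p−pᵢ‖² is the weighted centroid p* = (Σwᵢpᵢ)/(Σwᵢ).
Σwᵢ = 580.
Σwᵢxᵢ = 400·6 + 80·2 + 70·8 + 30·4 = 3240.
Σwᵢyᵢ = 400·9 + 80·2 + 70·0 + 30·9 = 4030.
x* = 3240/580 = 5.59, y* = 4030/580 = 6.95.

(5.59, 6.95)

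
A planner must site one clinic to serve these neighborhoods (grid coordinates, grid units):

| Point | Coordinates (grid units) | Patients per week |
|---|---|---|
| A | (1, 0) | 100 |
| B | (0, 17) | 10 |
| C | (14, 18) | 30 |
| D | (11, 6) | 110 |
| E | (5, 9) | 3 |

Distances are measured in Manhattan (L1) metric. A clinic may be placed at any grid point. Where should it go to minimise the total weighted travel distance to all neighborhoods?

Manhattan distance separates: Σwᵢ(|x−xᵢ|+|y−yᵢ|) = Σwᵢ|x−xᵢ| + Σwᵢ|y−yᵢ|, so x and y are optimised independently as 1-D weighted medians.
Total weight W = 253; half = 126.5.
x-coordinate, sorted with cumulative weight:
  x=0 (B, w=10) cum 10
  x=1 (A, w=100) cum 110
  x=5 (E, w=3) cum 113
  x=11 (D, w=110) cum 223  ← median
  x=14 (C, w=30) cum 253
⇒ x* = 11
y-coordinate, sorted with cumulative weight:
  y=0 (A, w=100) cum 100
  y=6 (D, w=110) cum 210  ← median
  y=9 (E, w=3) cum 213
  y=17 (B, w=10) cum 223
  y=18 (C, w=30) cum 253
⇒ y* = 6

(11, 6)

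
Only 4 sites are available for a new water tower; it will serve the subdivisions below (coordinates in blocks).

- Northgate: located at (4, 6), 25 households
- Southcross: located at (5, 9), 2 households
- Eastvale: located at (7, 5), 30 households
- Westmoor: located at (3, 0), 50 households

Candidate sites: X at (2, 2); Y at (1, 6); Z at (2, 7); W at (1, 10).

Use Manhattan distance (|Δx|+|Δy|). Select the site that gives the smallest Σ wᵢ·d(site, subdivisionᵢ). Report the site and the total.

Total weighted distance at each candidate:
  X (2, 2): total = 560
  Y (1, 6): total = 699
  Z (2, 7): total = 695
  W (1, 10): total = 1115
Minimum is at X with total 560 blocks.

X, total 560 blocks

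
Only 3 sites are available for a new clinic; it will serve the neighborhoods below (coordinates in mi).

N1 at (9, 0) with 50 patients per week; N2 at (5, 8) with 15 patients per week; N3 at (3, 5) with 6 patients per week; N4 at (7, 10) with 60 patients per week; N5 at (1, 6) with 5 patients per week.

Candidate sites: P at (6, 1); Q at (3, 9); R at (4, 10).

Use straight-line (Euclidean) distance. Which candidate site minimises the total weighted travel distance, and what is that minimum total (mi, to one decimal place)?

Total weighted distance at each candidate:
  P (6, 1): total = 872.9
  Q (3, 9): total = 863.8
  R (4, 10): total = 828.2
Minimum is at R with total 828.2 mi.

R, total 828.2 mi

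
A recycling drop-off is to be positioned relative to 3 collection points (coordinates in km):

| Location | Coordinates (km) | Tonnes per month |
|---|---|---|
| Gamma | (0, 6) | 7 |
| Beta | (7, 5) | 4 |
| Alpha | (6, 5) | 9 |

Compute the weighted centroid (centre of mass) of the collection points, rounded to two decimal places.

The minimiser of Σwᵢ‖p−pᵢ‖² is the weighted centroid p* = (Σwᵢpᵢ)/(Σwᵢ).
Σwᵢ = 20.
Σwᵢxᵢ = 7·0 + 4·7 + 9·6 = 82.
Σwᵢyᵢ = 7·6 + 4·5 + 9·5 = 107.
x* = 82/20 = 4.10, y* = 107/20 = 5.35.

(4.10, 5.35)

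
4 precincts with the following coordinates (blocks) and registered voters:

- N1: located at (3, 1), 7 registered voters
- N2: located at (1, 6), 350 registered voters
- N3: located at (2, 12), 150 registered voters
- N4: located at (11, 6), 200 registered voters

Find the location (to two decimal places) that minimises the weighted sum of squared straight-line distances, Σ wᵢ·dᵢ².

(4.06, 7.22)

The minimiser of Σwᵢ‖p−pᵢ‖² is the weighted centroid p* = (Σwᵢpᵢ)/(Σwᵢ).
Σwᵢ = 707.
Σwᵢxᵢ = 7·3 + 350·1 + 150·2 + 200·11 = 2871.
Σwᵢyᵢ = 7·1 + 350·6 + 150·12 + 200·6 = 5107.
x* = 2871/707 = 4.06, y* = 5107/707 = 7.22.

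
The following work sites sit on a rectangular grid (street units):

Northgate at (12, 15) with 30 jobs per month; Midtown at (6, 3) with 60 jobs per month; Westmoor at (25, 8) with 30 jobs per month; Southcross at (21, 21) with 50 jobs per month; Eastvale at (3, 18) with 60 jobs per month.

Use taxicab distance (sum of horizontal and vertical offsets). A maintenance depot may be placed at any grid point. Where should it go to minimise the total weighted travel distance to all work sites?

(6, 15)

Manhattan distance separates: Σwᵢ(|x−xᵢ|+|y−yᵢ|) = Σwᵢ|x−xᵢ| + Σwᵢ|y−yᵢ|, so x and y are optimised independently as 1-D weighted medians.
Total weight W = 230; half = 115.
x-coordinate, sorted with cumulative weight:
  x=3 (Eastvale, w=60) cum 60
  x=6 (Midtown, w=60) cum 120  ← median
  x=12 (Northgate, w=30) cum 150
  x=21 (Southcross, w=50) cum 200
  x=25 (Westmoor, w=30) cum 230
⇒ x* = 6
y-coordinate, sorted with cumulative weight:
  y=3 (Midtown, w=60) cum 60
  y=8 (Westmoor, w=30) cum 90
  y=15 (Northgate, w=30) cum 120  ← median
  y=18 (Eastvale, w=60) cum 180
  y=21 (Southcross, w=50) cum 230
⇒ y* = 15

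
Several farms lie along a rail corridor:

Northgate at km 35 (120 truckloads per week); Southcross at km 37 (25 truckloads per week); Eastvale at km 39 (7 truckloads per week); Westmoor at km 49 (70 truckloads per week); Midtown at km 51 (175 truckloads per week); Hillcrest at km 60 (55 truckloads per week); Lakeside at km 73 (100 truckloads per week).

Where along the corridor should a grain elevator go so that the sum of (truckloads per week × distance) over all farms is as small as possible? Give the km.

x = 51

For a sum of weighted absolute distances on a line, the optimum is the weighted median (not the mean). Total weight W = 552; half-weight = 276.
Sort by position and accumulate weight:
  km 35 (Northgate, w=120) → cum 120
  km 37 (Southcross, w=25) → cum 145
  km 39 (Eastvale, w=7) → cum 152
  km 49 (Westmoor, w=70) → cum 222
  km 51 (Midtown, w=175) → cum 397  ≥ 276 → median here
  km 60 (Hillcrest, w=55) → cum 452
  km 73 (Lakeside, w=100) → cum 552
Optimal location: km 51.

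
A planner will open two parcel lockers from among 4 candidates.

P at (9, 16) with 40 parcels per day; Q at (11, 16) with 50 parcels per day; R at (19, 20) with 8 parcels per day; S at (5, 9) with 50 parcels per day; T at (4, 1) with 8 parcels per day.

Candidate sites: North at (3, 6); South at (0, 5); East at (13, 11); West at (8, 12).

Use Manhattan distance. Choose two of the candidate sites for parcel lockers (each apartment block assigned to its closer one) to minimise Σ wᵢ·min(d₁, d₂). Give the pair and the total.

Evaluate every pair (each demand assigned to the nearer of the two):
  {North, West}: total = 1000
  {South, West}: total = 1066
  {East, West}: total = 1090
  {North, East}: total = 1128
  {South, East}: total = 1344
  {North, South}: total = 2078
Best pair: {North, West} with total 1000.

{North, West}, total 1000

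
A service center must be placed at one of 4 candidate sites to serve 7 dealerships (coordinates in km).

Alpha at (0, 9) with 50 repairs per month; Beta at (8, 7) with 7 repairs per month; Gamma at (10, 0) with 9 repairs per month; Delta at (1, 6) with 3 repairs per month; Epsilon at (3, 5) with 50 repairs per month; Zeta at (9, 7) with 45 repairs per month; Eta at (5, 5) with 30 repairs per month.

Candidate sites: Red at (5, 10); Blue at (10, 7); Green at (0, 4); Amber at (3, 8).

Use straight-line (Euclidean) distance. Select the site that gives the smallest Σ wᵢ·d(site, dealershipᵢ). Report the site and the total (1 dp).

Amber, total 829.9 km

Total weighted distance at each candidate:
  Red (5, 10): total = 1046.5
  Blue (10, 7): total = 1184.6
  Green (0, 4): total = 1151.4
  Amber (3, 8): total = 829.9
Minimum is at Amber with total 829.9 km.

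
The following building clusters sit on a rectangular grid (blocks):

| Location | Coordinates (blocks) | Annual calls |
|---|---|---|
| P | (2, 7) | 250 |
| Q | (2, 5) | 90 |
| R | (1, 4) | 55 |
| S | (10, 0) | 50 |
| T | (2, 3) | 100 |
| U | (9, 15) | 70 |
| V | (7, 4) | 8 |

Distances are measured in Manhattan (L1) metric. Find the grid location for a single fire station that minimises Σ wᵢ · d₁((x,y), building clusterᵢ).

(2, 7)

Manhattan distance separates: Σwᵢ(|x−xᵢ|+|y−yᵢ|) = Σwᵢ|x−xᵢ| + Σwᵢ|y−yᵢ|, so x and y are optimised independently as 1-D weighted medians.
Total weight W = 623; half = 311.5.
x-coordinate, sorted with cumulative weight:
  x=1 (R, w=55) cum 55
  x=2 (P, w=250) cum 305
  x=2 (Q, w=90) cum 395  ← median
  x=2 (T, w=100) cum 495
  x=7 (V, w=8) cum 503
  x=9 (U, w=70) cum 573
  x=10 (S, w=50) cum 623
⇒ x* = 2
y-coordinate, sorted with cumulative weight:
  y=0 (S, w=50) cum 50
  y=3 (T, w=100) cum 150
  y=4 (R, w=55) cum 205
  y=4 (V, w=8) cum 213
  y=5 (Q, w=90) cum 303
  y=7 (P, w=250) cum 553  ← median
  y=15 (U, w=70) cum 623
⇒ y* = 7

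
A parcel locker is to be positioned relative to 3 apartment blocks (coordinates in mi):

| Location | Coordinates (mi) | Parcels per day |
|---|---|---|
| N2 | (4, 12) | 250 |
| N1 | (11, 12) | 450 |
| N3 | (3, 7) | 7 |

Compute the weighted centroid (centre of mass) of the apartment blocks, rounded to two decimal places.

(8.45, 11.95)

The minimiser of Σwᵢ‖p−pᵢ‖² is the weighted centroid p* = (Σwᵢpᵢ)/(Σwᵢ).
Σwᵢ = 707.
Σwᵢxᵢ = 250·4 + 450·11 + 7·3 = 5971.
Σwᵢyᵢ = 250·12 + 450·12 + 7·7 = 8449.
x* = 5971/707 = 8.45, y* = 8449/707 = 11.95.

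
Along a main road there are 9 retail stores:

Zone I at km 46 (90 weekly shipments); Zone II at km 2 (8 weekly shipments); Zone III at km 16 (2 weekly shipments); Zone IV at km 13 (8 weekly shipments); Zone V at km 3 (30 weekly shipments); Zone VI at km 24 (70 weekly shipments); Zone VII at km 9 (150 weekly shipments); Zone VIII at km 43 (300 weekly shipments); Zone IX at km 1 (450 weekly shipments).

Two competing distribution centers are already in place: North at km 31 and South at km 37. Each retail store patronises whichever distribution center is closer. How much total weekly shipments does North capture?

718

The indifferent point is the midpoint (31+37)/2 = 34; retail stores left of it (closer to North at 31) go to North, those right go to South.
  Zone IX at 1 (w=450) → North
  Zone II at 2 (w=8) → North
  Zone V at 3 (w=30) → North
  Zone VII at 9 (w=150) → North
  Zone IV at 13 (w=8) → North
  Zone III at 16 (w=2) → North
  Zone VI at 24 (w=70) → North
  Zone VIII at 43 (w=300) → South
  Zone I at 46 (w=90) → South
North captures 718; South captures 390.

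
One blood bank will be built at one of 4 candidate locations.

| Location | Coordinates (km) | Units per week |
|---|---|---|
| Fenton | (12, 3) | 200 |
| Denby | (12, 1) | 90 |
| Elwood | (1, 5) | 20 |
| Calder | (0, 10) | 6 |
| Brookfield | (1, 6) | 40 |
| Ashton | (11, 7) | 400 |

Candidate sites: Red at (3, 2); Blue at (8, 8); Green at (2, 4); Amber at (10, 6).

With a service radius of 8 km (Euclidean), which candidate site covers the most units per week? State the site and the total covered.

Coverage radius r = 8 km; a point is covered iff (Δx)²+(Δy)² ≤ 8² = 64.
  Red (3, 2): covers {Elwood, Brookfield} → 60
  Blue (8, 8): covers {Fenton, Elwood, Brookfield, Ashton} → 660
  Green (2, 4): covers {Elwood, Calder, Brookfield} → 66
  Amber (10, 6): covers {Fenton, Denby, Ashton} → 690
Maximum coverage at Amber: 690 units per week.

Amber, covering 690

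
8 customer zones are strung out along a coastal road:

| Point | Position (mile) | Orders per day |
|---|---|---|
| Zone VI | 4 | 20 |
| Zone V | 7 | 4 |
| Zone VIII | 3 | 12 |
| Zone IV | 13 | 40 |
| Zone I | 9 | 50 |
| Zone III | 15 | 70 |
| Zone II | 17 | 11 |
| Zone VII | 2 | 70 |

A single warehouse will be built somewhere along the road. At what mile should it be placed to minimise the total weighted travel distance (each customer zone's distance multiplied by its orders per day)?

For a sum of weighted absolute distances on a line, the optimum is the weighted median (not the mean). Total weight W = 277; half-weight = 138.5.
Sort by position and accumulate weight:
  mile 2 (Zone VII, w=70) → cum 70
  mile 3 (Zone VIII, w=12) → cum 82
  mile 4 (Zone VI, w=20) → cum 102
  mile 7 (Zone V, w=4) → cum 106
  mile 9 (Zone I, w=50) → cum 156  ≥ 138.5 → median here
  mile 13 (Zone IV, w=40) → cum 196
  mile 15 (Zone III, w=70) → cum 266
  mile 17 (Zone II, w=11) → cum 277
Optimal location: mile 9.

x = 9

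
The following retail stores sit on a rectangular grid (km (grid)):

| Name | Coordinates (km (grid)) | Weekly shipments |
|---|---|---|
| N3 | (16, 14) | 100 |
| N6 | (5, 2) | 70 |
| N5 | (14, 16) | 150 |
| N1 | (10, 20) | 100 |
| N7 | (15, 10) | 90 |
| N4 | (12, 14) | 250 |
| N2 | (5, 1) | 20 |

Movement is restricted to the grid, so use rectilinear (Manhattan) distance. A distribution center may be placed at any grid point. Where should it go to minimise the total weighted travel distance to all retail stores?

(12, 14)

Manhattan distance separates: Σwᵢ(|x−xᵢ|+|y−yᵢ|) = Σwᵢ|x−xᵢ| + Σwᵢ|y−yᵢ|, so x and y are optimised independently as 1-D weighted medians.
Total weight W = 780; half = 390.
x-coordinate, sorted with cumulative weight:
  x=5 (N6, w=70) cum 70
  x=5 (N2, w=20) cum 90
  x=10 (N1, w=100) cum 190
  x=12 (N4, w=250) cum 440  ← median
  x=14 (N5, w=150) cum 590
  x=15 (N7, w=90) cum 680
  x=16 (N3, w=100) cum 780
⇒ x* = 12
y-coordinate, sorted with cumulative weight:
  y=1 (N2, w=20) cum 20
  y=2 (N6, w=70) cum 90
  y=10 (N7, w=90) cum 180
  y=14 (N3, w=100) cum 280
  y=14 (N4, w=250) cum 530  ← median
  y=16 (N5, w=150) cum 680
  y=20 (N1, w=100) cum 780
⇒ y* = 14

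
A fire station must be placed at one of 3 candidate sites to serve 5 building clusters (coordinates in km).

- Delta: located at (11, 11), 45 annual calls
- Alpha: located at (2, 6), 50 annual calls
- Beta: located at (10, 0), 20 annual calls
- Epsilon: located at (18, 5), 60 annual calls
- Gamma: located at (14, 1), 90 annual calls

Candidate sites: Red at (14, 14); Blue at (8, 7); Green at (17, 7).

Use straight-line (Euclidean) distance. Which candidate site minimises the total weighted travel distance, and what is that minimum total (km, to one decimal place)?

Green, total 2012.1 km

Total weighted distance at each candidate:
  Red (14, 14): total = 2964.2
  Blue (8, 7): total = 2050.3
  Green (17, 7): total = 2012.1
Minimum is at Green with total 2012.1 km.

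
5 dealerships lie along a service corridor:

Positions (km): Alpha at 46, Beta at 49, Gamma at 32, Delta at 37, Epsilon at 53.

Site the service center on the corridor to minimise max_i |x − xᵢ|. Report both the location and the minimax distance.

location 42.5, max distance 10.5

The 1-center on a line is the midpoint of the two extreme points: leftmost at 32, rightmost at 53.
Optimal location = (32 + 53)/2 = 42.5; maximum distance = (53 − 32)/2 = 10.5.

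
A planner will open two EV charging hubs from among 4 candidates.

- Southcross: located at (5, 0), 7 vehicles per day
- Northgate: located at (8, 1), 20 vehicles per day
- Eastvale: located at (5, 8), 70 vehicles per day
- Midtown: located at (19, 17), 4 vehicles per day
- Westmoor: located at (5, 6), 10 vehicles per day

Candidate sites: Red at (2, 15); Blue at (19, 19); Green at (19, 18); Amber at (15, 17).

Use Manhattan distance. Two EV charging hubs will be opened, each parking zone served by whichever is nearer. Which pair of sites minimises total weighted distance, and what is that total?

{Red, Green}, total 1350

Evaluate every pair (each demand assigned to the nearer of the two):
  {Red, Green}: total = 1350
  {Red, Blue}: total = 1354
  {Red, Amber}: total = 1362
  {Green, Amber}: total = 2193
  {Blue, Amber}: total = 2197
  {Blue, Green}: total = 2728
Best pair: {Red, Green} with total 1350.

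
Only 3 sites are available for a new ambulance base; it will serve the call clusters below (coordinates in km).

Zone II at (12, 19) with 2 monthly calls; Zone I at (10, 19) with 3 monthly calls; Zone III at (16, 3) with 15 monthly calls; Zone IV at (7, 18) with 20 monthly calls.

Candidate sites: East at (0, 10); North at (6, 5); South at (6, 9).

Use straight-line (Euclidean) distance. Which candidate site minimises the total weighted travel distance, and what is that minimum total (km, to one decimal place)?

South, total 411.7 km

Total weighted distance at each candidate:
  East (0, 10): total = 544.9
  North (6, 5): total = 487.9
  South (6, 9): total = 411.7
Minimum is at South with total 411.7 km.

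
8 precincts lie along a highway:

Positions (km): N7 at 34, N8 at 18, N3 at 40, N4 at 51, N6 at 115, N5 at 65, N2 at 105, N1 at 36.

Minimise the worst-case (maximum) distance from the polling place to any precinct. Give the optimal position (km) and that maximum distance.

The 1-center on a line is the midpoint of the two extreme points: leftmost at 18, rightmost at 115.
Optimal location = (18 + 115)/2 = 66.5; maximum distance = (115 − 18)/2 = 48.5.

location 66.5, max distance 48.5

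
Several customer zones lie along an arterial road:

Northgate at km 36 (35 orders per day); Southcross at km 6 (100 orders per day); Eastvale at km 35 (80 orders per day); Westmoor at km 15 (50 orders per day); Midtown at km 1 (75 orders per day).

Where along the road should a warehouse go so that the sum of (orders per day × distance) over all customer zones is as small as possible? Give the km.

For a sum of weighted absolute distances on a line, the optimum is the weighted median (not the mean). Total weight W = 340; half-weight = 170.
Sort by position and accumulate weight:
  km 1 (Midtown, w=75) → cum 75
  km 6 (Southcross, w=100) → cum 175  ≥ 170 → median here
  km 15 (Westmoor, w=50) → cum 225
  km 35 (Eastvale, w=80) → cum 305
  km 36 (Northgate, w=35) → cum 340
Optimal location: km 6.

x = 6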